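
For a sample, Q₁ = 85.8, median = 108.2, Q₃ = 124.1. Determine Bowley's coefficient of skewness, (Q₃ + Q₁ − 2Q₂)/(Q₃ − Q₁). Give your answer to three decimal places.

numerator: Q₃ + Q₁ − 2Q₂ = 124.1 + 85.8 − 2×108.2 = -6.5000
denominator: Q₃ − Q₁ = 124.1 − 85.8 = 38.3000
Bowley skewness = -6.5000 / 38.3000 ≈ -0.170

-0.170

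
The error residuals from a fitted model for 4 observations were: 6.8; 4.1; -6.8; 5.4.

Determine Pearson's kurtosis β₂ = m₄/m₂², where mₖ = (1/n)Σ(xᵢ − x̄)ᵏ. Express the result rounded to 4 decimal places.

x̄ = 2.3750
Σ(xᵢ − x̄)² = 115.8875 ⇒ m₂ = 28.97188
Σ(xᵢ − x̄)⁴ = 7562.3668 ⇒ m₄ = 1890.59170
m₂² = 839.36954
β₂ = m₄/m₂² = 1890.59170 / 839.36954 ≈ 2.2524

2.2524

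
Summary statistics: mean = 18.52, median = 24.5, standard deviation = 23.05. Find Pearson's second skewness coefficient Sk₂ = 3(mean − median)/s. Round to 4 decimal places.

Sk₂ = 3(18.52 − 24.5) / 23.05 = 3 × -5.9800 / 23.05
    = -17.9400 / 23.05 ≈ -0.7783

-0.7783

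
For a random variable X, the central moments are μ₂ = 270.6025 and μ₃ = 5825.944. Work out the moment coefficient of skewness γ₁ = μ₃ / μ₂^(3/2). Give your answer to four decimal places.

σ = √μ₂ = √270.6025 = 16.45000
σ³ = μ₂^(3/2) = 4451.41113
γ₁ = μ₃/σ³ = 5825.944 / 4451.41113 ≈ 1.3088

1.3088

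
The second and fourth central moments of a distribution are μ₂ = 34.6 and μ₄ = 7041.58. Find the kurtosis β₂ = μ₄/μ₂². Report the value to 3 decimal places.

5.882

μ₂² = 34.6² = 1197.16000
μ₄/μ₂² = 7041.58 / 1197.16000 = 5.88190
β₂ ≈ 5.882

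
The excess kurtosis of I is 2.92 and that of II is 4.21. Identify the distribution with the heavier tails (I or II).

II

Higher excess kurtosis ⇒ heavier tails relative to the normal distribution.
2.92 vs 4.21: the larger is 4.21, so II has heavier tails.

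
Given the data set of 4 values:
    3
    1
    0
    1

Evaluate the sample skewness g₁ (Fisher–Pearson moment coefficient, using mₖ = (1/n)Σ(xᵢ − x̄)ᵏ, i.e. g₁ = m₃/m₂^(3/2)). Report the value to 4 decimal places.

0.6520

x̄ = (3 + 1 + 0 + 1) / 4 = 1.2500
deviations (xᵢ − x̄): 1.7500, -0.2500, -1.2500, -0.2500
Σ(xᵢ − x̄)² = 4.7500 ⇒ m₂ = 4.7500/4 = 1.18750
Σ(xᵢ − x̄)³ = 3.3750 ⇒ m₃ = 3.3750/4 = 0.84375
m₂^(3/2) = 1.18750^(1.5) = 1.29405
g₁ = m₃ / m₂^(3/2) = 0.84375 / 1.29405 ≈ 0.6520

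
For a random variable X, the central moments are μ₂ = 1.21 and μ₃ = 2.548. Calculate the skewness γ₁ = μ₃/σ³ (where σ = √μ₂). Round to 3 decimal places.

σ = √μ₂ = √1.21 = 1.10000
σ³ = μ₂^(3/2) = 1.33100
γ₁ = μ₃/σ³ = 2.548 / 1.33100 ≈ 1.914

1.914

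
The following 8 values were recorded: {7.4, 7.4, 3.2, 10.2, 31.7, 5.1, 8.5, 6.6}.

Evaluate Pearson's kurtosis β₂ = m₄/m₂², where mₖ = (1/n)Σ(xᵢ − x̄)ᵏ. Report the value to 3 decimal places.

x̄ = 10.0125
Σ(xᵢ − x̄)² = 568.5088 ⇒ m₂ = 71.06359
Σ(xᵢ − x̄)⁴ = 224197.2152 ⇒ m₄ = 28024.65190
m₂² = 5050.03436
β₂ = m₄/m₂² = 28024.65190 / 5050.03436 ≈ 5.549

5.549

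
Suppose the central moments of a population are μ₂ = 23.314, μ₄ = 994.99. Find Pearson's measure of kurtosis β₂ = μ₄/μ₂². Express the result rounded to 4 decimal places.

1.8306

μ₂² = 23.314² = 543.54260
μ₄/μ₂² = 994.99 / 543.54260 = 1.83056
β₂ ≈ 1.8306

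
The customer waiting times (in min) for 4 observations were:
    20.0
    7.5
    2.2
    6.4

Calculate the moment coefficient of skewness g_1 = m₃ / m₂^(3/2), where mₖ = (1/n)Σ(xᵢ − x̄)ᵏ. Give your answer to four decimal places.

x̄ = (20.0 + 7.5 + 2.2 + 6.4) / 4 = 9.0250
deviations (xᵢ − x̄): 10.9750, -1.5250, -6.8250, -2.6250
Σ(xᵢ − x̄)² = 176.2475 ⇒ m₂ = 176.2475/4 = 44.06188
Σ(xᵢ − x̄)³ = 982.3984 ⇒ m₃ = 982.3984/4 = 245.59959
m₂^(3/2) = 44.06188^(1.5) = 292.47885
g_1 = m₃ / m₂^(3/2) = 245.59959 / 292.47885 ≈ 0.8397

0.8397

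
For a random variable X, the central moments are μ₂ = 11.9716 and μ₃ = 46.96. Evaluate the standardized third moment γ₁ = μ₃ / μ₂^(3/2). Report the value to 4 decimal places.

σ = √μ₂ = √11.9716 = 3.46000
σ³ = μ₂^(3/2) = 41.42174
γ₁ = μ₃/σ³ = 46.96 / 41.42174 ≈ 1.1337

1.1337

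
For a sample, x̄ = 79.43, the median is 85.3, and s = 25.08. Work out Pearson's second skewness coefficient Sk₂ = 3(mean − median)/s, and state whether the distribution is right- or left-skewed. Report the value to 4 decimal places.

-0.7022, left-skewed

Sk₂ = 3(79.43 − 85.3) / 25.08 = 3 × -5.8700 / 25.08
    = -17.6100 / 25.08 ≈ -0.7022
Sk₂ < 0 ⇒ mean < median ⇒ left-skewed (negative skew).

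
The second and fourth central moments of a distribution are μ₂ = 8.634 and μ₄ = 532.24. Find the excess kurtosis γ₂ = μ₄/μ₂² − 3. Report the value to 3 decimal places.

4.140

μ₂² = 8.634² = 74.54596
μ₄/μ₂² = 532.24 / 74.54596 = 7.13976
γ₂ = 7.13976 − 3 ≈ 4.140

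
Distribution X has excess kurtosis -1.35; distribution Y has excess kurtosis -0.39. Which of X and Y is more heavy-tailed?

Y

Higher excess kurtosis ⇒ heavier tails relative to the normal distribution.
-1.35 vs -0.39: the larger is -0.39, so Y has heavier tails.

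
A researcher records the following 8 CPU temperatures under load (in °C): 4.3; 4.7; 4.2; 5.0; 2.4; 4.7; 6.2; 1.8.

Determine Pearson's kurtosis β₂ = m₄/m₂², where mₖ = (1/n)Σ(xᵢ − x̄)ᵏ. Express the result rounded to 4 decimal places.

x̄ = 4.1625
Σ(xᵢ − x̄)² = 14.1388 ⇒ m₂ = 1.76734
Σ(xᵢ − x̄)⁴ = 58.6953 ⇒ m₄ = 7.33691
m₂² = 3.12350
β₂ = m₄/m₂² = 7.33691 / 3.12350 ≈ 2.3489

2.3489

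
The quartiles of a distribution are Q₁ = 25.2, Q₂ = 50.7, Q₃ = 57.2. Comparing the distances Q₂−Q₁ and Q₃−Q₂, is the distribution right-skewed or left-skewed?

Q₂ − Q₁ = 25.5;  Q₃ − Q₂ = 6.5
Q₂ − Q₁ > Q₃ − Q₂ ⇒ the lower half is more spread out ⇒ left-skewed.

left-skewed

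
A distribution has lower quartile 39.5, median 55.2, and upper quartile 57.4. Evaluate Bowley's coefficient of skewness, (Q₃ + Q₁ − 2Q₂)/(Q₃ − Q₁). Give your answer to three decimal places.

numerator: Q₃ + Q₁ − 2Q₂ = 57.4 + 39.5 − 2×55.2 = -13.5000
denominator: Q₃ − Q₁ = 57.4 − 39.5 = 17.9000
Bowley skewness = -13.5000 / 17.9000 ≈ -0.754

-0.754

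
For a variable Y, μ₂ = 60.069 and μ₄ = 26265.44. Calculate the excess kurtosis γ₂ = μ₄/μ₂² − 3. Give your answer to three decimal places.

μ₂² = 60.069² = 3608.28476
μ₄/μ₂² = 26265.44 / 3608.28476 = 7.27920
γ₂ = 7.27920 − 3 ≈ 4.279

4.279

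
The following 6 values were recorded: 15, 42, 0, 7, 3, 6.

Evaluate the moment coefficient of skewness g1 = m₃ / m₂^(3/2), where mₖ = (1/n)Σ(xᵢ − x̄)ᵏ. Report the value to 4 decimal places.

1.4015

x̄ = (15 + 42 + 0 + 7 + 3 + 6) / 6 = 12.1667
deviations (xᵢ − x̄): 2.8333, 29.8333, -12.1667, -5.1667, -9.1667, -6.1667
Σ(xᵢ − x̄)² = 1194.8333 ⇒ m₂ = 1194.8333/6 = 199.13889
Σ(xᵢ − x̄)³ = 23631.5556 ⇒ m₃ = 23631.5556/6 = 3938.59259
m₂^(3/2) = 199.13889^(1.5) = 2810.17988
g1 = m₃ / m₂^(3/2) = 3938.59259 / 2810.17988 ≈ 1.4015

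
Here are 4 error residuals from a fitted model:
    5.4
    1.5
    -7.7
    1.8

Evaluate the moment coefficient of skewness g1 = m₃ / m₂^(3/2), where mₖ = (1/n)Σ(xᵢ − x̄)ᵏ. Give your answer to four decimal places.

x̄ = (5.4 + 1.5 - 7.7 + 1.8) / 4 = 0.2500
deviations (xᵢ − x̄): 5.1500, 1.2500, -7.9500, 1.5500
Σ(xᵢ − x̄)² = 93.6900 ⇒ m₂ = 93.6900/4 = 23.42250
Σ(xᵢ − x̄)³ = -360.1920 ⇒ m₃ = -360.1920/4 = -90.04800
m₂^(3/2) = 23.42250^(1.5) = 113.35740
g1 = m₃ / m₂^(3/2) = -90.04800 / 113.35740 ≈ -0.7944

-0.7944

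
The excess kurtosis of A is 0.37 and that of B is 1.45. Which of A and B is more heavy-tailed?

B

Higher excess kurtosis ⇒ heavier tails relative to the normal distribution.
0.37 vs 1.45: the larger is 1.45, so B has heavier tails.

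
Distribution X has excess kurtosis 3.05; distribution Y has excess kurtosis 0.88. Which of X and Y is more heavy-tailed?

X

Higher excess kurtosis ⇒ heavier tails relative to the normal distribution.
3.05 vs 0.88: the larger is 3.05, so X has heavier tails.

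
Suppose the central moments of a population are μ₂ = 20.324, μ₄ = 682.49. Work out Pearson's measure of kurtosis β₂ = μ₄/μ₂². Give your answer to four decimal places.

1.6523

μ₂² = 20.324² = 413.06498
μ₄/μ₂² = 682.49 / 413.06498 = 1.65226
β₂ ≈ 1.6523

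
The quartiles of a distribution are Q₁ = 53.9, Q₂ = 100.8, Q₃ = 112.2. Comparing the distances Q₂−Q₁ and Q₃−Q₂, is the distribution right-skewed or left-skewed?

left-skewed

Q₂ − Q₁ = 46.9;  Q₃ − Q₂ = 11.4
Q₂ − Q₁ > Q₃ − Q₂ ⇒ the lower half is more spread out ⇒ left-skewed.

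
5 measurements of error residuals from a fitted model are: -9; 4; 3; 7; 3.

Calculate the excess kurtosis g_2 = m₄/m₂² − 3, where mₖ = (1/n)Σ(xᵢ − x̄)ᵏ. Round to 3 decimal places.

x̄ = 1.6000
Σ(xᵢ − x̄)² = 151.2000 ⇒ m₂ = 30.24000
Σ(xᵢ − x̄)⁴ = 13515.9360 ⇒ m₄ = 2703.18720
m₂² = 914.45760
g_2 = m₄/m₂² − 3 = 2.95606 − 3 ≈ -0.044

-0.044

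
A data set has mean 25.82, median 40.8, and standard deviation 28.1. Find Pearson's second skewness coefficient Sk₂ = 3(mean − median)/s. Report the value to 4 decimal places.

Sk₂ = 3(25.82 − 40.8) / 28.1 = 3 × -14.9800 / 28.1
    = -44.9400 / 28.1 ≈ -1.5993

-1.5993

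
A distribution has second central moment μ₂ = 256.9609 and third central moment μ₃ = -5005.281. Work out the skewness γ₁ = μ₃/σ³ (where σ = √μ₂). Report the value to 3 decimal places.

-1.215

σ = √μ₂ = √256.9609 = 16.03000
σ³ = μ₂^(3/2) = 4119.08323
γ₁ = μ₃/σ³ = -5005.281 / 4119.08323 ≈ -1.215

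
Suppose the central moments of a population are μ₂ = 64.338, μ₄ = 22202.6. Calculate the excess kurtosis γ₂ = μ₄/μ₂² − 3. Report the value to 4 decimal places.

2.3638

μ₂² = 64.338² = 4139.37824
μ₄/μ₂² = 22202.6 / 4139.37824 = 5.36375
γ₂ = 5.36375 − 3 ≈ 2.3638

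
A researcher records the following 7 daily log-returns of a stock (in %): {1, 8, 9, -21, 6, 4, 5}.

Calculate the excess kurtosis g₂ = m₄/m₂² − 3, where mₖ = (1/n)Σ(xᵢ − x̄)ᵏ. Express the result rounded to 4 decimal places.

x̄ = 1.7143
Σ(xᵢ − x̄)² = 643.4286 ⇒ m₂ = 91.91837
Σ(xᵢ − x̄)⁴ = 271053.0029 ⇒ m₄ = 38721.85756
m₂² = 8448.98626
g₂ = m₄/m₂² − 3 = 4.58302 − 3 ≈ 1.5830

1.5830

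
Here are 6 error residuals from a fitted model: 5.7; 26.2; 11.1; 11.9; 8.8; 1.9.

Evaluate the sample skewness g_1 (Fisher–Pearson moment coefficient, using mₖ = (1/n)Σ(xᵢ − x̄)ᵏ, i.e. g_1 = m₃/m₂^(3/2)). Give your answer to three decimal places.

x̄ = (5.7 + 26.2 + 11.1 + 11.9 + 8.8 + 1.9) / 6 = 10.9333
deviations (xᵢ − x̄): -5.2333, 15.2667, 0.1667, 0.9667, -2.1333, -9.0333
Σ(xᵢ − x̄)² = 347.5733 ⇒ m₂ = 347.5733/6 = 57.92889
Σ(xᵢ − x̄)³ = 2668.9584 ⇒ m₃ = 2668.9584/6 = 444.82641
m₂^(3/2) = 57.92889^(1.5) = 440.90274
g_1 = m₃ / m₂^(3/2) = 444.82641 / 440.90274 ≈ 1.009

1.009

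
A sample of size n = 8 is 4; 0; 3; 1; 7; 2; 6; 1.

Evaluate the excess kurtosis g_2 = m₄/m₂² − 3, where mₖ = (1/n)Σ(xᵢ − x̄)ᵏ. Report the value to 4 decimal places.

-1.1322

x̄ = 3.0000
Σ(xᵢ − x̄)² = 44.0000 ⇒ m₂ = 5.50000
Σ(xᵢ − x̄)⁴ = 452.0000 ⇒ m₄ = 56.50000
m₂² = 30.25000
g_2 = m₄/m₂² − 3 = 1.86777 − 3 ≈ -1.1322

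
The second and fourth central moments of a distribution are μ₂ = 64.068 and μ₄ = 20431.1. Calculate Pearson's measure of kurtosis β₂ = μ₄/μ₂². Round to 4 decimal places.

μ₂² = 64.068² = 4104.70862
μ₄/μ₂² = 20431.1 / 4104.70862 = 4.97748
β₂ ≈ 4.9775

4.9775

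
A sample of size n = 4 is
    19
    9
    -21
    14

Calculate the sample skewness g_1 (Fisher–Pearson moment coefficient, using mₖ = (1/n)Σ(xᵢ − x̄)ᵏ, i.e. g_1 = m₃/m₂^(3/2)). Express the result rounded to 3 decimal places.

-0.979

x̄ = (19 + 9 - 21 + 14) / 4 = 5.2500
deviations (xᵢ − x̄): 13.7500, 3.7500, -26.2500, 8.7500
Σ(xᵢ − x̄)² = 968.7500 ⇒ m₂ = 968.7500/4 = 242.18750
Σ(xᵢ − x̄)³ = -14765.6250 ⇒ m₃ = -14765.6250/4 = -3691.40625
m₂^(3/2) = 242.18750^(1.5) = 3769.01257
g_1 = m₃ / m₂^(3/2) = -3691.40625 / 3769.01257 ≈ -0.979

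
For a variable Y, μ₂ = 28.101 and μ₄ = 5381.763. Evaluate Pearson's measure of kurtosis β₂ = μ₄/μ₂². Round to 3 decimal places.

6.815

μ₂² = 28.101² = 789.66620
μ₄/μ₂² = 5381.763 / 789.66620 = 6.81524
β₂ ≈ 6.815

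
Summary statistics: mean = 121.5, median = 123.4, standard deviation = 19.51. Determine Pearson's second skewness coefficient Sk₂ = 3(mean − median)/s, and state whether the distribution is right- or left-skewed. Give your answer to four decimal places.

Sk₂ = 3(121.5 − 123.4) / 19.51 = 3 × -1.9000 / 19.51
    = -5.7000 / 19.51 ≈ -0.2922
Sk₂ < 0 ⇒ mean < median ⇒ left-skewed (negative skew).

-0.2922, left-skewed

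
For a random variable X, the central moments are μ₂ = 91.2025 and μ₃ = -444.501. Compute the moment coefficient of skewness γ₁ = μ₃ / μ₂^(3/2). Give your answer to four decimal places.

σ = √μ₂ = √91.2025 = 9.55000
σ³ = μ₂^(3/2) = 870.98388
γ₁ = μ₃/σ³ = -444.501 / 870.98388 ≈ -0.5103

-0.5103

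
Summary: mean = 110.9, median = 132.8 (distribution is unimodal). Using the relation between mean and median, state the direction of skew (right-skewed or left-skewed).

mean − median = 110.9 − 132.8 = -21.9
mean < median ⇒ the longer tail is on the left ⇒ left-skewed (negatively skewed).

left-skewed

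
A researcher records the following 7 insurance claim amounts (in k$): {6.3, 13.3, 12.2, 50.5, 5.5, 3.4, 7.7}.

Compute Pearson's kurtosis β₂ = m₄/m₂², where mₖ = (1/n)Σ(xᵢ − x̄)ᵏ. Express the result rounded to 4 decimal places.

4.7357

x̄ = 14.1286
Σ(xᵢ − x̄)² = 1619.4543 ⇒ m₂ = 231.35061
Σ(xᵢ − x̄)⁴ = 1774283.5439 ⇒ m₄ = 253469.07770
m₂² = 53523.10579
β₂ = m₄/m₂² = 253469.07770 / 53523.10579 ≈ 4.7357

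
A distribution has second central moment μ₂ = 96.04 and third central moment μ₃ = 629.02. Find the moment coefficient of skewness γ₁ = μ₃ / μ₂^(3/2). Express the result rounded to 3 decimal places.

0.668

σ = √μ₂ = √96.04 = 9.80000
σ³ = μ₂^(3/2) = 941.19200
γ₁ = μ₃/σ³ = 629.02 / 941.19200 ≈ 0.668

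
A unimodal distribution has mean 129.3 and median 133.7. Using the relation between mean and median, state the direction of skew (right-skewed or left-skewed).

left-skewed

mean − median = 129.3 − 133.7 = -4.4
mean < median ⇒ the longer tail is on the left ⇒ left-skewed (negatively skewed).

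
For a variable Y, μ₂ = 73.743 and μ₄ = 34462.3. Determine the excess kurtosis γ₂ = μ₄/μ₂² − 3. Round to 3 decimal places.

μ₂² = 73.743² = 5438.03005
μ₄/μ₂² = 34462.3 / 5438.03005 = 6.33728
γ₂ = 6.33728 − 3 ≈ 3.337

3.337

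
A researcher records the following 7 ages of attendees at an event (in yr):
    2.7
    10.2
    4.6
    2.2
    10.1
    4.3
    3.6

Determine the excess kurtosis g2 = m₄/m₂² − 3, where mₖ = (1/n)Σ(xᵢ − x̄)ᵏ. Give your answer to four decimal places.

x̄ = 5.3857
Σ(xᵢ − x̄)² = 67.7486 ⇒ m₂ = 9.67837
Σ(xᵢ − x̄)⁴ = 1198.0822 ⇒ m₄ = 171.15460
m₂² = 93.67079
g2 = m₄/m₂² − 3 = 1.82719 − 3 ≈ -1.1728

-1.1728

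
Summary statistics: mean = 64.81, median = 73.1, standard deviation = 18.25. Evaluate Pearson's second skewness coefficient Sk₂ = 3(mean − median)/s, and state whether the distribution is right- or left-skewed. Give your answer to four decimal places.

Sk₂ = 3(64.81 − 73.1) / 18.25 = 3 × -8.2900 / 18.25
    = -24.8700 / 18.25 ≈ -1.3627
Sk₂ < 0 ⇒ mean < median ⇒ left-skewed (negative skew).

-1.3627, left-skewed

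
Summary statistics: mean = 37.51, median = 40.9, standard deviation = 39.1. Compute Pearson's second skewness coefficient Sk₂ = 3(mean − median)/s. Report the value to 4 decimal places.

-0.2601

Sk₂ = 3(37.51 − 40.9) / 39.1 = 3 × -3.3900 / 39.1
    = -10.1700 / 39.1 ≈ -0.2601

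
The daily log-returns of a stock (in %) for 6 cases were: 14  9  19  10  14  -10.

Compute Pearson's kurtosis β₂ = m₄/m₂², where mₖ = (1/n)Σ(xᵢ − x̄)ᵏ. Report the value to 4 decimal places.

x̄ = 9.3333
Σ(xᵢ − x̄)² = 511.3333 ⇒ m₂ = 85.22222
Σ(xᵢ − x̄)⁴ = 149390.4444 ⇒ m₄ = 24898.40741
m₂² = 7262.82716
β₂ = m₄/m₂² = 24898.40741 / 7262.82716 ≈ 3.4282

3.4282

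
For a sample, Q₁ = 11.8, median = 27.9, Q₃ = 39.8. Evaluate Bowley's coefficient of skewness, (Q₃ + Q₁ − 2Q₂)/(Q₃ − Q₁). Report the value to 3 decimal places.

numerator: Q₃ + Q₁ − 2Q₂ = 39.8 + 11.8 − 2×27.9 = -4.2000
denominator: Q₃ − Q₁ = 39.8 − 11.8 = 28.0000
Bowley skewness = -4.2000 / 28.0000 ≈ -0.150

-0.150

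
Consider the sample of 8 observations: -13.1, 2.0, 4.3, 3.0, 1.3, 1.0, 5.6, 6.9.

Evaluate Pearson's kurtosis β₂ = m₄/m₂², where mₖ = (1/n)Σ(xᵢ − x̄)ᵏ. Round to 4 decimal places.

x̄ = 1.3750
Σ(xᵢ − x̄)² = 269.6350 ⇒ m₂ = 33.70438
Σ(xᵢ − x̄)⁴ = 45231.7901 ⇒ m₄ = 5653.97377
m₂² = 1135.98489
β₂ = m₄/m₂² = 5653.97377 / 1135.98489 ≈ 4.9772

4.9772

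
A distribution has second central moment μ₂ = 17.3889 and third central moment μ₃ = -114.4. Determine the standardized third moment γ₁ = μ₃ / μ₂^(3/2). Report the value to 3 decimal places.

-1.578

σ = √μ₂ = √17.3889 = 4.17000
σ³ = μ₂^(3/2) = 72.51171
γ₁ = μ₃/σ³ = -114.4 / 72.51171 ≈ -1.578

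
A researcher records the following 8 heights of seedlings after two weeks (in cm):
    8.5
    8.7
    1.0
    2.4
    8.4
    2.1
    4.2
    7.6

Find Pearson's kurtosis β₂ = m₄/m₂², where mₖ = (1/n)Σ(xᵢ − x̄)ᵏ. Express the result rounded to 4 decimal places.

x̄ = 5.3625
Σ(xᵢ − x̄)² = 75.0188 ⇒ m₂ = 9.37734
Σ(xᵢ − x̄)⁴ = 885.5072 ⇒ m₄ = 110.68840
m₂² = 87.93458
β₂ = m₄/m₂² = 110.68840 / 87.93458 ≈ 1.2588

1.2588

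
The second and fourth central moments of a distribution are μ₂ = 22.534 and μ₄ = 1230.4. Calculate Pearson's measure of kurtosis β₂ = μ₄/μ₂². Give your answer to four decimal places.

2.4231

μ₂² = 22.534² = 507.78116
μ₄/μ₂² = 1230.4 / 507.78116 = 2.42309
β₂ ≈ 2.4231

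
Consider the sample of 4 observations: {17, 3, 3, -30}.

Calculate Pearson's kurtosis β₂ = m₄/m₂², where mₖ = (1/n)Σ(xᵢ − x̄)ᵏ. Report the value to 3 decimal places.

x̄ = -1.7500
Σ(xᵢ − x̄)² = 1194.7500 ⇒ m₂ = 298.68750
Σ(xᵢ − x̄)⁴ = 761518.0781 ⇒ m₄ = 190379.51953
m₂² = 89214.22266
β₂ = m₄/m₂² = 190379.51953 / 89214.22266 ≈ 2.134

2.134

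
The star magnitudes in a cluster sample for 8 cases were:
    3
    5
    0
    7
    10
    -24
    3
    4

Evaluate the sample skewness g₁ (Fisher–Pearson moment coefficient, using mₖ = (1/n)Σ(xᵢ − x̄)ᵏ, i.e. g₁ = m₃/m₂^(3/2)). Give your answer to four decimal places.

x̄ = (3 + 5 + 0 + 7 + 10 - 24 + 3 + 4) / 8 = 1.0000
deviations (xᵢ − x̄): 2.0000, 4.0000, -1.0000, 6.0000, 9.0000, -25.0000, 2.0000, 3.0000
Σ(xᵢ − x̄)² = 776.0000 ⇒ m₂ = 776.0000/8 = 97.00000
Σ(xᵢ − x̄)³ = -14574.0000 ⇒ m₃ = -14574.0000/8 = -1821.75000
m₂^(3/2) = 97.00000^(1.5) = 955.33921
g₁ = m₃ / m₂^(3/2) = -1821.75000 / 955.33921 ≈ -1.9069

-1.9069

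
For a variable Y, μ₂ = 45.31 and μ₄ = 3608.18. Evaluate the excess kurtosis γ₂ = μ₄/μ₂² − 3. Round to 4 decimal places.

-1.2425

μ₂² = 45.31² = 2052.99610
μ₄/μ₂² = 3608.18 / 2052.99610 = 1.75752
γ₂ = 1.75752 − 3 ≈ -1.2425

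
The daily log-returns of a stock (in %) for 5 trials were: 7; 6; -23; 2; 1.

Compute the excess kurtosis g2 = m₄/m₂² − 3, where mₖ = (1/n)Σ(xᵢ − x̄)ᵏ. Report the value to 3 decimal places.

x̄ = -1.4000
Σ(xᵢ − x̄)² = 609.2000 ⇒ m₂ = 121.84000
Σ(xᵢ − x̄)⁴ = 225822.4160 ⇒ m₄ = 45164.48320
m₂² = 14844.98560
g2 = m₄/m₂² − 3 = 3.04241 − 3 ≈ 0.042

0.042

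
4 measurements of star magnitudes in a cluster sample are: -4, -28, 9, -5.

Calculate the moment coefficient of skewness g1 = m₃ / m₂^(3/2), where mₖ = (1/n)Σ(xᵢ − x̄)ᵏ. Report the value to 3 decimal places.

-0.542

x̄ = (-4 - 28 + 9 - 5) / 4 = -7.0000
deviations (xᵢ − x̄): 3.0000, -21.0000, 16.0000, 2.0000
Σ(xᵢ − x̄)² = 710.0000 ⇒ m₂ = 710.0000/4 = 177.50000
Σ(xᵢ − x̄)³ = -5130.0000 ⇒ m₃ = -5130.0000/4 = -1282.50000
m₂^(3/2) = 177.50000^(1.5) = 2364.81699
g1 = m₃ / m₂^(3/2) = -1282.50000 / 2364.81699 ≈ -0.542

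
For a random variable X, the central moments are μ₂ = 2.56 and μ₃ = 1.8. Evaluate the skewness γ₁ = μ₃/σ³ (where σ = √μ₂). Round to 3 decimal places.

0.439

σ = √μ₂ = √2.56 = 1.60000
σ³ = μ₂^(3/2) = 4.09600
γ₁ = μ₃/σ³ = 1.8 / 4.09600 ≈ 0.439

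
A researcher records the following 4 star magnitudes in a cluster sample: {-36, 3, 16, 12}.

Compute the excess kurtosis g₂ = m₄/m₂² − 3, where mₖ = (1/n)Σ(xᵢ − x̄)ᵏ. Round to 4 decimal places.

x̄ = -1.2500
Σ(xᵢ − x̄)² = 1698.7500 ⇒ m₂ = 424.68750
Σ(xᵢ − x̄)⁴ = 1577899.0781 ⇒ m₄ = 394474.76953
m₂² = 180359.47266
g₂ = m₄/m₂² − 3 = 2.18716 − 3 ≈ -0.8128

-0.8128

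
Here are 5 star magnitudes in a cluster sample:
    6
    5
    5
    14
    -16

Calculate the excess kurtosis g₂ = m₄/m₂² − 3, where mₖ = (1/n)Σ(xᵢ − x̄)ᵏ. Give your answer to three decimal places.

-0.170

x̄ = 2.8000
Σ(xᵢ − x̄)² = 498.8000 ⇒ m₂ = 99.76000
Σ(xᵢ − x̄)⁴ = 140806.7360 ⇒ m₄ = 28161.34720
m₂² = 9952.05760
g₂ = m₄/m₂² − 3 = 2.82970 − 3 ≈ -0.170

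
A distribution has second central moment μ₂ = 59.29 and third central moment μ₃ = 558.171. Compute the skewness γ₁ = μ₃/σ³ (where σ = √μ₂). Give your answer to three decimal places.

σ = √μ₂ = √59.29 = 7.70000
σ³ = μ₂^(3/2) = 456.53300
γ₁ = μ₃/σ³ = 558.171 / 456.53300 ≈ 1.223

1.223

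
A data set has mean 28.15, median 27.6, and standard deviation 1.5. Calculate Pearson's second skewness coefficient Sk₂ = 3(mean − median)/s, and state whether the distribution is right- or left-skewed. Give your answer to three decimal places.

Sk₂ = 3(28.15 − 27.6) / 1.5 = 3 × 0.5500 / 1.5
    = 1.6500 / 1.5 ≈ 1.100
Sk₂ > 0 ⇒ mean > median ⇒ right-skewed (positive skew).

1.100, right-skewed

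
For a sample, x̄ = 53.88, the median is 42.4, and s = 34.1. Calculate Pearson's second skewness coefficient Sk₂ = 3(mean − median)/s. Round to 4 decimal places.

1.0100

Sk₂ = 3(53.88 − 42.4) / 34.1 = 3 × 11.4800 / 34.1
    = 34.4400 / 34.1 ≈ 1.0100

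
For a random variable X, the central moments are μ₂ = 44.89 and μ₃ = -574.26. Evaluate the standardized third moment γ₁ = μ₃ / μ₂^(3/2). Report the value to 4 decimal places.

σ = √μ₂ = √44.89 = 6.70000
σ³ = μ₂^(3/2) = 300.76300
γ₁ = μ₃/σ³ = -574.26 / 300.76300 ≈ -1.9093

-1.9093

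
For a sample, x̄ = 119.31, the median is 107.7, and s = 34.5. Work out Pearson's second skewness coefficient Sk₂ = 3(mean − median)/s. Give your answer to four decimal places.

1.0096

Sk₂ = 3(119.31 − 107.7) / 34.5 = 3 × 11.6100 / 34.5
    = 34.8300 / 34.5 ≈ 1.0096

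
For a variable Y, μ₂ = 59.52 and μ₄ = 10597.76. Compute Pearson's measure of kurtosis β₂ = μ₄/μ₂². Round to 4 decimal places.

2.9915

μ₂² = 59.52² = 3542.63040
μ₄/μ₂² = 10597.76 / 3542.63040 = 2.99149
β₂ ≈ 2.9915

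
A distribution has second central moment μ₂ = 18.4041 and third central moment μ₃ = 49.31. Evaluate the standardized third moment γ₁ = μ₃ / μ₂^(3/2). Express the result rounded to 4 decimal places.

0.6245

σ = √μ₂ = √18.4041 = 4.29000
σ³ = μ₂^(3/2) = 78.95359
γ₁ = μ₃/σ³ = 49.31 / 78.95359 ≈ 0.6245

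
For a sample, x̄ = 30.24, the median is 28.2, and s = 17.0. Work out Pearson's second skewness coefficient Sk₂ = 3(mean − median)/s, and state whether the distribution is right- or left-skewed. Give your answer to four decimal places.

Sk₂ = 3(30.24 − 28.2) / 17.0 = 3 × 2.0400 / 17.0
    = 6.1200 / 17.0 ≈ 0.3600
Sk₂ > 0 ⇒ mean > median ⇒ right-skewed (positive skew).

0.3600, right-skewed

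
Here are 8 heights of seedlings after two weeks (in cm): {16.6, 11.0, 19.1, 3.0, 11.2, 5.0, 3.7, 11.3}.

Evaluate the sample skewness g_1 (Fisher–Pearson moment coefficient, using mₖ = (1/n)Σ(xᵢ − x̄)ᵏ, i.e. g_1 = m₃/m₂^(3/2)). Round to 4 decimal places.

x̄ = (16.6 + 11.0 + 19.1 + 3.0 + 11.2 + 5.0 + 3.7 + 11.3) / 8 = 10.1125
deviations (xᵢ − x̄): 6.4875, 0.8875, 8.9875, -7.1125, 1.0875, -5.1125, -6.4125, 1.1875
Σ(xᵢ − x̄)² = 244.0888 ⇒ m₂ = 244.0888/8 = 30.51109
Σ(xᵢ − x̄)³ = 245.5537 ⇒ m₃ = 245.5537/8 = 30.69421
m₂^(3/2) = 30.51109^(1.5) = 168.53366
g_1 = m₃ / m₂^(3/2) = 30.69421 / 168.53366 ≈ 0.1821

0.1821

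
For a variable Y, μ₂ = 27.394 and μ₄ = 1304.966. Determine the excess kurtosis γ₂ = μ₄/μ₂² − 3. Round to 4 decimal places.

-1.2610

μ₂² = 27.394² = 750.43124
μ₄/μ₂² = 1304.966 / 750.43124 = 1.73895
γ₂ = 1.73895 − 3 ≈ -1.2610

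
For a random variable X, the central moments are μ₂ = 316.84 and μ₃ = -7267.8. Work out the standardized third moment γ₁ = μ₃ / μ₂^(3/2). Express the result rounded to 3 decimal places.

-1.289

σ = √μ₂ = √316.84 = 17.80000
σ³ = μ₂^(3/2) = 5639.75200
γ₁ = μ₃/σ³ = -7267.8 / 5639.75200 ≈ -1.289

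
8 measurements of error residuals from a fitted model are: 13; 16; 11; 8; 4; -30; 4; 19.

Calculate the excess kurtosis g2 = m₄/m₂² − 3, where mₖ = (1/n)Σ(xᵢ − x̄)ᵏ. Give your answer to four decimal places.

x̄ = 5.6250
Σ(xᵢ − x̄)² = 1649.8750 ⇒ m₂ = 206.23438
Σ(xᵢ − x̄)⁴ = 1658145.0566 ⇒ m₄ = 207268.13208
m₂² = 42532.61743
g2 = m₄/m₂² − 3 = 4.87316 − 3 ≈ 1.8732

1.8732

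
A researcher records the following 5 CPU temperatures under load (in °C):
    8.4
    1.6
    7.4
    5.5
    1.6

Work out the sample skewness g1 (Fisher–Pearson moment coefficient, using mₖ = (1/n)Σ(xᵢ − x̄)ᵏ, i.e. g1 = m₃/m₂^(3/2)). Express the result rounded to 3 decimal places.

-0.114

x̄ = (8.4 + 1.6 + 7.4 + 5.5 + 1.6) / 5 = 4.9000
deviations (xᵢ − x̄): 3.5000, -3.3000, 2.5000, 0.6000, -3.3000
Σ(xᵢ − x̄)² = 40.6400 ⇒ m₂ = 40.6400/5 = 8.12800
Σ(xᵢ − x̄)³ = -13.1580 ⇒ m₃ = -13.1580/5 = -2.63160
m₂^(3/2) = 8.12800^(1.5) = 23.17264
g1 = m₃ / m₂^(3/2) = -2.63160 / 23.17264 ≈ -0.114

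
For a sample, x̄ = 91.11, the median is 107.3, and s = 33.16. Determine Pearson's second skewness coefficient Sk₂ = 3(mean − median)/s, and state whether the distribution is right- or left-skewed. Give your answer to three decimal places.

Sk₂ = 3(91.11 − 107.3) / 33.16 = 3 × -16.1900 / 33.16
    = -48.5700 / 33.16 ≈ -1.465
Sk₂ < 0 ⇒ mean < median ⇒ left-skewed (negative skew).

-1.465, left-skewed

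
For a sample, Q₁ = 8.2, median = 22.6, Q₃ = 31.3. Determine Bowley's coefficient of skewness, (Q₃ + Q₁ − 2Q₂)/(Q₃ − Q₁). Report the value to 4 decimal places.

-0.2468

numerator: Q₃ + Q₁ − 2Q₂ = 31.3 + 8.2 − 2×22.6 = -5.7000
denominator: Q₃ − Q₁ = 31.3 − 8.2 = 23.1000
Bowley skewness = -5.7000 / 23.1000 ≈ -0.2468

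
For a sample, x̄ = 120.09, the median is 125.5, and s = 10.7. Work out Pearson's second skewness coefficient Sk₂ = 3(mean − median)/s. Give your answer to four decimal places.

Sk₂ = 3(120.09 − 125.5) / 10.7 = 3 × -5.4100 / 10.7
    = -16.2300 / 10.7 ≈ -1.5168

-1.5168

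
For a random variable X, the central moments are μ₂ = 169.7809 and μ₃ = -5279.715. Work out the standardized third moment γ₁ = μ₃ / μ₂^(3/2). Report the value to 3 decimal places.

σ = √μ₂ = √169.7809 = 13.03000
σ³ = μ₂^(3/2) = 2212.24513
γ₁ = μ₃/σ³ = -5279.715 / 2212.24513 ≈ -2.387

-2.387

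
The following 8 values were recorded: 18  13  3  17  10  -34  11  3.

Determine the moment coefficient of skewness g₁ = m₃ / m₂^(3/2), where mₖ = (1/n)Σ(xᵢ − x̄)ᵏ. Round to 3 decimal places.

x̄ = (18 + 13 + 3 + 17 + 10 - 34 + 11 + 3) / 8 = 5.1250
deviations (xᵢ − x̄): 12.8750, 7.8750, -2.1250, 11.8750, 4.8750, -39.1250, 5.8750, -2.1250
Σ(xᵢ − x̄)² = 1966.8750 ⇒ m₂ = 1966.8750/8 = 245.85938
Σ(xᵢ − x̄)³ = -55294.5938 ⇒ m₃ = -55294.5938/8 = -6911.82422
m₂^(3/2) = 245.85938^(1.5) = 3855.05128
g₁ = m₃ / m₂^(3/2) = -6911.82422 / 3855.05128 ≈ -1.793

-1.793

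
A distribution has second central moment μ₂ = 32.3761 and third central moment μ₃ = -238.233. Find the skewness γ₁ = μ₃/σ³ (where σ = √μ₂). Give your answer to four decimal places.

-1.2932

σ = √μ₂ = √32.3761 = 5.69000
σ³ = μ₂^(3/2) = 184.22001
γ₁ = μ₃/σ³ = -238.233 / 184.22001 ≈ -1.2932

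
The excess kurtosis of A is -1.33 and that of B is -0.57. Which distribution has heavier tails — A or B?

Higher excess kurtosis ⇒ heavier tails relative to the normal distribution.
-1.33 vs -0.57: the larger is -0.57, so B has heavier tails.

B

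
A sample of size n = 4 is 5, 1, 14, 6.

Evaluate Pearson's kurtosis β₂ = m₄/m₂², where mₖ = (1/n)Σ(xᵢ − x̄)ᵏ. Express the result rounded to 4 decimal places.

2.0625

x̄ = 6.5000
Σ(xᵢ − x̄)² = 89.0000 ⇒ m₂ = 22.25000
Σ(xᵢ − x̄)⁴ = 4084.2500 ⇒ m₄ = 1021.06250
m₂² = 495.06250
β₂ = m₄/m₂² = 1021.06250 / 495.06250 ≈ 2.0625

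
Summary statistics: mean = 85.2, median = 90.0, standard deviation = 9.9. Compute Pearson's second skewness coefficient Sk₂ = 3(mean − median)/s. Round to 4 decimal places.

-1.4545

Sk₂ = 3(85.2 − 90.0) / 9.9 = 3 × -4.8000 / 9.9
    = -14.4000 / 9.9 ≈ -1.4545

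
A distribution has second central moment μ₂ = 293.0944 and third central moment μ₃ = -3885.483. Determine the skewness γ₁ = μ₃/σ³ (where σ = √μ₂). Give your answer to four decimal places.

σ = √μ₂ = √293.0944 = 17.12000
σ³ = μ₂^(3/2) = 5017.77613
γ₁ = μ₃/σ³ = -3885.483 / 5017.77613 ≈ -0.7743

-0.7743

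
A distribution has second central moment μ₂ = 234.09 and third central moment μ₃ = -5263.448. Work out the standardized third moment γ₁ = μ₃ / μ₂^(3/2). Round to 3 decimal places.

-1.470

σ = √μ₂ = √234.09 = 15.30000
σ³ = μ₂^(3/2) = 3581.57700
γ₁ = μ₃/σ³ = -5263.448 / 3581.57700 ≈ -1.470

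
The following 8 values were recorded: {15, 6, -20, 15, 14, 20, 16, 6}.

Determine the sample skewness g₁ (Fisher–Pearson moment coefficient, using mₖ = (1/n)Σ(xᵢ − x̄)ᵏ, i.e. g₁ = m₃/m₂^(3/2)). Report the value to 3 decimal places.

-1.663

x̄ = (15 + 6 - 20 + 15 + 14 + 20 + 16 + 6) / 8 = 9.0000
deviations (xᵢ − x̄): 6.0000, -3.0000, -29.0000, 6.0000, 5.0000, 11.0000, 7.0000, -3.0000
Σ(xᵢ − x̄)² = 1126.0000 ⇒ m₂ = 1126.0000/8 = 140.75000
Σ(xᵢ − x̄)³ = -22212.0000 ⇒ m₃ = -22212.0000/8 = -2776.50000
m₂^(3/2) = 140.75000^(1.5) = 1669.83133
g₁ = m₃ / m₂^(3/2) = -2776.50000 / 1669.83133 ≈ -1.663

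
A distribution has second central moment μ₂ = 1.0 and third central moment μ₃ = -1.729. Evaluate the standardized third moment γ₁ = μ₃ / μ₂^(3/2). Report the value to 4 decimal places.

-1.7290

σ = √μ₂ = √1.0 = 1.00000
σ³ = μ₂^(3/2) = 1.00000
γ₁ = μ₃/σ³ = -1.729 / 1.00000 ≈ -1.7290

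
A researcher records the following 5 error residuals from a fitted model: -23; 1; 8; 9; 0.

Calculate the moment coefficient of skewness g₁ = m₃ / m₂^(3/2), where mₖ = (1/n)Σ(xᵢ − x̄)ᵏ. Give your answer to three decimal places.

-1.149

x̄ = (-23 + 1 + 8 + 9 + 0) / 5 = -1.0000
deviations (xᵢ − x̄): -22.0000, 2.0000, 9.0000, 10.0000, 1.0000
Σ(xᵢ − x̄)² = 670.0000 ⇒ m₂ = 670.0000/5 = 134.00000
Σ(xᵢ − x̄)³ = -8910.0000 ⇒ m₃ = -8910.0000/5 = -1782.00000
m₂^(3/2) = 134.00000^(1.5) = 1551.16214
g₁ = m₃ / m₂^(3/2) = -1782.00000 / 1551.16214 ≈ -1.149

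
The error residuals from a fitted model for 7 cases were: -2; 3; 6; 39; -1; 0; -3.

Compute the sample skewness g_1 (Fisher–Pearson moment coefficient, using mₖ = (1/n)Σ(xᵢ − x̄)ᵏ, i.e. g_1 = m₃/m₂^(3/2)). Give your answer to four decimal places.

1.8648

x̄ = (-2 + 3 + 6 + 39 - 1 + 0 - 3) / 7 = 6.0000
deviations (xᵢ − x̄): -8.0000, -3.0000, 0.0000, 33.0000, -7.0000, -6.0000, -9.0000
Σ(xᵢ − x̄)² = 1328.0000 ⇒ m₂ = 1328.0000/7 = 189.71429
Σ(xᵢ − x̄)³ = 34110.0000 ⇒ m₃ = 34110.0000/7 = 4872.85714
m₂^(3/2) = 189.71429^(1.5) = 2613.06403
g_1 = m₃ / m₂^(3/2) = 4872.85714 / 2613.06403 ≈ 1.8648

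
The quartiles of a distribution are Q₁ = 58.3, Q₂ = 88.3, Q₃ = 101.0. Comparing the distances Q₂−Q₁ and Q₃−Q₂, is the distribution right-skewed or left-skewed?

Q₂ − Q₁ = 30.0;  Q₃ − Q₂ = 12.7
Q₂ − Q₁ > Q₃ − Q₂ ⇒ the lower half is more spread out ⇒ left-skewed.

left-skewed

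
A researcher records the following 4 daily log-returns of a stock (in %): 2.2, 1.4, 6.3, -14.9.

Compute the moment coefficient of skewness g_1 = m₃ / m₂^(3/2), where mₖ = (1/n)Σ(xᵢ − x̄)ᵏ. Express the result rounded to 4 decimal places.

-0.9669

x̄ = (2.2 + 1.4 + 6.3 - 14.9) / 4 = -1.2500
deviations (xᵢ − x̄): 3.4500, 2.6500, 7.5500, -13.6500
Σ(xᵢ − x̄)² = 262.2500 ⇒ m₂ = 262.2500/4 = 65.56250
Σ(xᵢ − x̄)³ = -2053.2600 ⇒ m₃ = -2053.2600/4 = -513.31500
m₂^(3/2) = 65.56250^(1.5) = 530.86398
g_1 = m₃ / m₂^(3/2) = -513.31500 / 530.86398 ≈ -0.9669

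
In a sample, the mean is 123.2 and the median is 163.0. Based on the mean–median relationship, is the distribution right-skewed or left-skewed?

left-skewed

mean − median = 123.2 − 163.0 = -39.8
mean < median ⇒ the longer tail is on the left ⇒ left-skewed (negatively skewed).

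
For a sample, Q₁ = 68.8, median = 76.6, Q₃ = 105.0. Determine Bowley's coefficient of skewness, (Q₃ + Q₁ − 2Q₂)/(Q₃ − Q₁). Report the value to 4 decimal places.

numerator: Q₃ + Q₁ − 2Q₂ = 105.0 + 68.8 − 2×76.6 = 20.6000
denominator: Q₃ − Q₁ = 105.0 − 68.8 = 36.2000
Bowley skewness = 20.6000 / 36.2000 ≈ 0.5691

0.5691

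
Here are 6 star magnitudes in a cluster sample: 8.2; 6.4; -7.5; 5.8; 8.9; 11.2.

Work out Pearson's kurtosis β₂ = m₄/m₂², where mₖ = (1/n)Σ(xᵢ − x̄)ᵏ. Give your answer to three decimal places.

x̄ = 5.5000
Σ(xᵢ − x̄)² = 221.2400 ⇒ m₂ = 36.87333
Σ(xᵢ − x̄)⁴ = 29804.0420 ⇒ m₄ = 4967.34033
m₂² = 1359.64271
β₂ = m₄/m₂² = 4967.34033 / 1359.64271 ≈ 3.653

3.653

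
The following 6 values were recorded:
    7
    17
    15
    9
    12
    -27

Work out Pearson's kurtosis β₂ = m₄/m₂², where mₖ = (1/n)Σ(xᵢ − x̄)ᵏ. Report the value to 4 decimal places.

3.8459

x̄ = 5.5000
Σ(xᵢ − x̄)² = 1335.5000 ⇒ m₂ = 222.58333
Σ(xᵢ − x̄)⁴ = 1143239.3750 ⇒ m₄ = 190539.89583
m₂² = 49543.34028
β₂ = m₄/m₂² = 190539.89583 / 49543.34028 ≈ 3.8459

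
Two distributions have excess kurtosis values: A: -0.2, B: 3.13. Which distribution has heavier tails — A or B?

Higher excess kurtosis ⇒ heavier tails relative to the normal distribution.
-0.2 vs 3.13: the larger is 3.13, so B has heavier tails. (B is leptokurtic — heavier-than-normal tails; the other is platykurtic.)

B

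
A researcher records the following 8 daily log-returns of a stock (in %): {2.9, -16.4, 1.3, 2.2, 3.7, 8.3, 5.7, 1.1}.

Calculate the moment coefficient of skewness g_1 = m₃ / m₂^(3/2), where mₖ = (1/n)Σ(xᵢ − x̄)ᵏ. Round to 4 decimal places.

-1.7828

x̄ = (2.9 - 16.4 + 1.3 + 2.2 + 3.7 + 8.3 + 5.7 + 1.1) / 8 = 1.1000
deviations (xᵢ − x̄): 1.8000, -17.5000, 0.2000, 1.1000, 2.6000, 7.2000, 4.6000, 0.0000
Σ(xᵢ − x̄)² = 390.5000 ⇒ m₂ = 390.5000/8 = 48.81250
Σ(xᵢ − x̄)³ = -4864.0440 ⇒ m₃ = -4864.0440/8 = -608.00550
m₂^(3/2) = 48.81250^(1.5) = 341.03313
g_1 = m₃ / m₂^(3/2) = -608.00550 / 341.03313 ≈ -1.7828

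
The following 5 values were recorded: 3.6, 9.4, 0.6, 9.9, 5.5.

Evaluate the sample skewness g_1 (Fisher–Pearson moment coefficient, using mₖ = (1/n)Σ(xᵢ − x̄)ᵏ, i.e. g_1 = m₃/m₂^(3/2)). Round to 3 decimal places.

x̄ = (3.6 + 9.4 + 0.6 + 9.9 + 5.5) / 5 = 5.8000
deviations (xᵢ − x̄): -2.2000, 3.6000, -5.2000, 4.1000, -0.3000
Σ(xᵢ − x̄)² = 61.7400 ⇒ m₂ = 61.7400/5 = 12.34800
Σ(xᵢ − x̄)³ = -35.7060 ⇒ m₃ = -35.7060/5 = -7.14120
m₂^(3/2) = 12.34800^(1.5) = 43.39053
g_1 = m₃ / m₂^(3/2) = -7.14120 / 43.39053 ≈ -0.165

-0.165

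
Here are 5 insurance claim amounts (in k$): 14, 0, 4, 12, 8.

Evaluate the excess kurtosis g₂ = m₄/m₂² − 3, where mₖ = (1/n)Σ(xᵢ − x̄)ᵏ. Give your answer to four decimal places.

-1.3859

x̄ = 7.6000
Σ(xᵢ − x̄)² = 131.2000 ⇒ m₂ = 26.24000
Σ(xᵢ − x̄)⁴ = 5556.7360 ⇒ m₄ = 1111.34720
m₂² = 688.53760
g₂ = m₄/m₂² − 3 = 1.61407 − 3 ≈ -1.3859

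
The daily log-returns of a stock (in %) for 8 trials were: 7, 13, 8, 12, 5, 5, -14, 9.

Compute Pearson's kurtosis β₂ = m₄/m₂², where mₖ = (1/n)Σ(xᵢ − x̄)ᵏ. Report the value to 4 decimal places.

4.9019

x̄ = 5.6250
Σ(xᵢ − x̄)² = 499.8750 ⇒ m₂ = 62.48438
Σ(xᵢ − x̄)⁴ = 153108.7441 ⇒ m₄ = 19138.59302
m₂² = 3904.29712
β₂ = m₄/m₂² = 19138.59302 / 3904.29712 ≈ 4.9019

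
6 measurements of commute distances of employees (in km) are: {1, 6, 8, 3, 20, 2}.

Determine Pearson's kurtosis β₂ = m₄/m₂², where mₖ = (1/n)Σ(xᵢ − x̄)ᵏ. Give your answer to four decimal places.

3.2656

x̄ = 6.6667
Σ(xᵢ − x̄)² = 247.3333 ⇒ m₂ = 41.22222
Σ(xᵢ − x̄)⁴ = 33294.4444 ⇒ m₄ = 5549.07407
m₂² = 1699.27160
β₂ = m₄/m₂² = 5549.07407 / 1699.27160 ≈ 3.2656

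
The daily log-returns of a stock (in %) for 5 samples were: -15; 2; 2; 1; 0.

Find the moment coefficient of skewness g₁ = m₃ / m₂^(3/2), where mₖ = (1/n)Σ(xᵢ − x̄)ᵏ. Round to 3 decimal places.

x̄ = (-15 + 2 + 2 + 1 + 0) / 5 = -2.0000
deviations (xᵢ − x̄): -13.0000, 4.0000, 4.0000, 3.0000, 2.0000
Σ(xᵢ − x̄)² = 214.0000 ⇒ m₂ = 214.0000/5 = 42.80000
Σ(xᵢ − x̄)³ = -2034.0000 ⇒ m₃ = -2034.0000/5 = -406.80000
m₂^(3/2) = 42.80000^(1.5) = 280.00491
g₁ = m₃ / m₂^(3/2) = -406.80000 / 280.00491 ≈ -1.453

-1.453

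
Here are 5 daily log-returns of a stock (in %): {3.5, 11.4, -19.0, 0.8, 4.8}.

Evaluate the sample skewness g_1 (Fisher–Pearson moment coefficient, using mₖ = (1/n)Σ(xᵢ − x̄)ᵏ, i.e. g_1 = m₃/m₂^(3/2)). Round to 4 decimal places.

x̄ = (3.5 + 11.4 - 19.0 + 0.8 + 4.8) / 5 = 0.3000
deviations (xᵢ − x̄): 3.2000, 11.1000, -19.3000, 0.5000, 4.5000
Σ(xᵢ − x̄)² = 526.4400 ⇒ m₂ = 526.4400/5 = 105.28800
Σ(xᵢ − x̄)³ = -5697.4080 ⇒ m₃ = -5697.4080/5 = -1139.48160
m₂^(3/2) = 105.28800^(1.5) = 1080.35955
g_1 = m₃ / m₂^(3/2) = -1139.48160 / 1080.35955 ≈ -1.0547

-1.0547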